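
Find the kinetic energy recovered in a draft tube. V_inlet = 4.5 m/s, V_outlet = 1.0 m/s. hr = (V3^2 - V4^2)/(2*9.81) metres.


hr = (4.5^2 - 1.0^2) / (2*9.81) = 0.9811 m


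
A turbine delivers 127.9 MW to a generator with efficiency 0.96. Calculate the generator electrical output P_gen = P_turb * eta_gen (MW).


P_gen = 127.9 * 0.96 = 122.7840 MW


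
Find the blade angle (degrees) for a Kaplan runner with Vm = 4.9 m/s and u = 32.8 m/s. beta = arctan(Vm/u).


beta = arctan(4.9 / 32.8) = 8.4966 degrees


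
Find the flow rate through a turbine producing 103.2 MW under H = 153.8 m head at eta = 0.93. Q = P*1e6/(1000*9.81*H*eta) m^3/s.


Q = 103.2 * 1e6 / (1000 * 9.81 * 153.8 * 0.93) = 73.5481 m^3/s


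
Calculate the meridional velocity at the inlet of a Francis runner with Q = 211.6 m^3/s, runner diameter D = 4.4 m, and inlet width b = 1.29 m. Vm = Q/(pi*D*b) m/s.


Vm = 211.6 / (pi * 4.4 * 1.29) = 11.8665 m/s


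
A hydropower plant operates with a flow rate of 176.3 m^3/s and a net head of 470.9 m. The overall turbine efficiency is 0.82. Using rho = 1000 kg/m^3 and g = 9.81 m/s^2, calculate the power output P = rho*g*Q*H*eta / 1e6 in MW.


P = 1000 * 9.81 * 176.3 * 470.9 * 0.82 / 1e6 = 667.8268 MW


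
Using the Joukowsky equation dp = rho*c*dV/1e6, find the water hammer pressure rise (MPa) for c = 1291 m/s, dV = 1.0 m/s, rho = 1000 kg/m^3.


dp = 1000 * 1291 * 1.0 / 1e6 = 1.2910 MPa


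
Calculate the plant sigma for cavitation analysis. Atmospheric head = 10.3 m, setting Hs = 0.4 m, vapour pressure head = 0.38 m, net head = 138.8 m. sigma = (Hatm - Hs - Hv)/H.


sigma = (10.3 - 0.4 - 0.38) / 138.8 = 0.0686


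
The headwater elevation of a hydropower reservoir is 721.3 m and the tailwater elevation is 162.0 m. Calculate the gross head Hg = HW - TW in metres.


Hg = 721.3 - 162.0 = 559.3000 m


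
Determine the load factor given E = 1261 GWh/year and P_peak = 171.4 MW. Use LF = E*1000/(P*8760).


LF = 1261 * 1000 / (171.4 * 8760) = 0.8398


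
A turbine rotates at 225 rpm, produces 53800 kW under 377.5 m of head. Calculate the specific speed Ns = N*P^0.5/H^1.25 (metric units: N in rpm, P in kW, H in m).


Ns = 225 * 53800^0.5 / 377.5^1.25 = 31.3637


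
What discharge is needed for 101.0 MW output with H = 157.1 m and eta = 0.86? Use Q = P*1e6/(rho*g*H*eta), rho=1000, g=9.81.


Q = 101.0 * 1e6 / (1000 * 9.81 * 157.1 * 0.86) = 76.2040 m^3/s


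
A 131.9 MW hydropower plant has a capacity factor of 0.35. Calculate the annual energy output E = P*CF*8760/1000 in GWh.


E = 131.9 * 0.35 * 8760 / 1000 = 404.4054 GWh


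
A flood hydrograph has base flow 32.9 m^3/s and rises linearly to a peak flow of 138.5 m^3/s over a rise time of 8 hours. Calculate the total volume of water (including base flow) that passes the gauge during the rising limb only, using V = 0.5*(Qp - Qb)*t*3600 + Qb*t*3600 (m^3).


V = 0.5*(138.5 - 32.9)*8*3600 + 32.9*8*3600 = 2.4682e+06 m^3


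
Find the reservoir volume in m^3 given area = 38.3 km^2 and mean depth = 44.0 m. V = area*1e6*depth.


V = 38.3 * 1e6 * 44.0 = 1.6852e+09 m^3


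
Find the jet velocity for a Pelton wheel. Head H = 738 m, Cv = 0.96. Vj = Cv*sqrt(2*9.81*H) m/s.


Vj = 0.96 * sqrt(2*9.81*738) = 115.5178 m/s


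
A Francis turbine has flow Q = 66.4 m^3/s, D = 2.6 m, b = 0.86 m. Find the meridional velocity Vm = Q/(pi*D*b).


Vm = 66.4 / (pi * 2.6 * 0.86) = 9.4525 m/s


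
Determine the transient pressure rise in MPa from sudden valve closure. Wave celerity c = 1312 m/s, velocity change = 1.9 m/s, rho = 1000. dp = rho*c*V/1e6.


dp = 1000 * 1312 * 1.9 / 1e6 = 2.4928 MPa


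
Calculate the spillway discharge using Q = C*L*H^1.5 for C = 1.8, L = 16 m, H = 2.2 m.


Q = 1.8 * 16 * 2.2^1.5 = 93.9781 m^3/s


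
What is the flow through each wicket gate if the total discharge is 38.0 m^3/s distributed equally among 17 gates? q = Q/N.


q = 38.0 / 17 = 2.2353 m^3/s


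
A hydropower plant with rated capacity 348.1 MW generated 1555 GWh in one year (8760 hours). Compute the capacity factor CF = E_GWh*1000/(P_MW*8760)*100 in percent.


CF = 1555 * 1000 / (348.1 * 8760) * 100 = 50.9944 %


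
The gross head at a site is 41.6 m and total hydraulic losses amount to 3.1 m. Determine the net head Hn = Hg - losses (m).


Hn = 41.6 - 3.1 = 38.5000 m


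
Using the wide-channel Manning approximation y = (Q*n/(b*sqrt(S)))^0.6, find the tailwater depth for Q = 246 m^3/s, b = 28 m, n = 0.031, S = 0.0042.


y = (246 * 0.031 / (28 * 0.0042^0.5))^0.6 = 2.3665 m


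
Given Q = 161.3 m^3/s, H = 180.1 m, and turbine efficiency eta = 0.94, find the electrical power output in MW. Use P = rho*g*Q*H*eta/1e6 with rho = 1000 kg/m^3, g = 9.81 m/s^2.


P = 1000 * 9.81 * 161.3 * 180.1 * 0.94 / 1e6 = 267.8829 MW


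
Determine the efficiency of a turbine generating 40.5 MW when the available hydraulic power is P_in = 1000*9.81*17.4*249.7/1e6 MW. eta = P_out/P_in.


P_in = 1000 * 9.81 * 17.4 * 249.7 / 1e6 = 42.6223 MW
eta = 40.5 / 42.6223 = 0.9502


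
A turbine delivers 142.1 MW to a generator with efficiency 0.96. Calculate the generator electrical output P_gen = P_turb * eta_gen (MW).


P_gen = 142.1 * 0.96 = 136.4160 MW


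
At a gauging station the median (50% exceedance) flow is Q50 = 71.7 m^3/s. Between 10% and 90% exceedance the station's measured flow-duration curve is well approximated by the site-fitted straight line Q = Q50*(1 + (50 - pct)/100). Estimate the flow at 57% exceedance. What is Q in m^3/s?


Q = 71.7 * (1 + (50 - 57)/100) = 66.6810 m^3/s


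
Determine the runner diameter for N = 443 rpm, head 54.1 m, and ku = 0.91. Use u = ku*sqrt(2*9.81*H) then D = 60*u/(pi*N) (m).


u = 0.91 * sqrt(2*9.81*54.1) = 29.6476 m/s
D = 60 * 29.6476 / (pi * 443) = 1.2782 m


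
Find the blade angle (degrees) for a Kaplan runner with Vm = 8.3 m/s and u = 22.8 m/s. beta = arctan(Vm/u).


beta = arctan(8.3 / 22.8) = 20.0033 degrees


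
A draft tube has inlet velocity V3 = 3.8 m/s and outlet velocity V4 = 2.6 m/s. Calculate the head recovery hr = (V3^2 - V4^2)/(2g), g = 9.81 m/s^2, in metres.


hr = (3.8^2 - 2.6^2) / (2*9.81) = 0.3914 m


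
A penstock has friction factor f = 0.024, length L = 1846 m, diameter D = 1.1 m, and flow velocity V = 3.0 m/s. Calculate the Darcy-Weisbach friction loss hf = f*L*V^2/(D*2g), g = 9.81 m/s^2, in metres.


hf = 0.024 * 1846 * 3.0^2 / (1.1 * 2 * 9.81) = 18.4754 m


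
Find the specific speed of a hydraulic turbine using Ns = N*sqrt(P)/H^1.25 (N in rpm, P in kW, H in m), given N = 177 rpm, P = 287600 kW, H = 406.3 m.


Ns = 177 * 287600^0.5 / 406.3^1.25 = 52.0366


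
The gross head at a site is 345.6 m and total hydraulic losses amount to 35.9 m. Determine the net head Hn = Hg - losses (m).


Hn = 345.6 - 35.9 = 309.7000 m


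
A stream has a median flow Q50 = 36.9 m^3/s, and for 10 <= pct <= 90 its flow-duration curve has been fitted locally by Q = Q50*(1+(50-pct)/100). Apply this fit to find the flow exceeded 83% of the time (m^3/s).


Q = 36.9 * (1 + (50 - 83)/100) = 24.7230 m^3/s


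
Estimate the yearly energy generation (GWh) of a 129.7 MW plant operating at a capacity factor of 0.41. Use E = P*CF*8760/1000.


E = 129.7 * 0.41 * 8760 / 1000 = 465.8305 GWh


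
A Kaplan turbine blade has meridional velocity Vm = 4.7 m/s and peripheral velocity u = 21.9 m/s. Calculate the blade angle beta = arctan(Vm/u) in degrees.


beta = arctan(4.7 / 21.9) = 12.1126 degrees


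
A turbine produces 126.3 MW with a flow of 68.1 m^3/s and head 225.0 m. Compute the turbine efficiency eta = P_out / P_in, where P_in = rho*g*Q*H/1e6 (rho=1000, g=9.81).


P_in = 1000 * 9.81 * 68.1 * 225.0 / 1e6 = 150.3137 MW
eta = 126.3 / 150.3137 = 0.8402


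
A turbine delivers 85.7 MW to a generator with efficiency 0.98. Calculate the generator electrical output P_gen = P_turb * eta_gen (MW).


P_gen = 85.7 * 0.98 = 83.9860 MW


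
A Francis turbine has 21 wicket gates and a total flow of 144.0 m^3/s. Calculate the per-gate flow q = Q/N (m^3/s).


q = 144.0 / 21 = 6.8571 m^3/s


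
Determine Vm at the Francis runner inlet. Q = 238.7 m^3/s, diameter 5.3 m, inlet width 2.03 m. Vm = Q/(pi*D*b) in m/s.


Vm = 238.7 / (pi * 5.3 * 2.03) = 7.0620 m/s


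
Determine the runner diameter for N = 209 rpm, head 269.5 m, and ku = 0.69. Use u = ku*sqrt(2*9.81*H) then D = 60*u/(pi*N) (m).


u = 0.69 * sqrt(2*9.81*269.5) = 50.1739 m/s
D = 60 * 50.1739 / (pi * 209) = 4.5849 m


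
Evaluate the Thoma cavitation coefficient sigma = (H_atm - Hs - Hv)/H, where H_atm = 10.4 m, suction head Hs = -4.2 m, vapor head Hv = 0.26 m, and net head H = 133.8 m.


sigma = (10.4 - (-4.2) - 0.26) / 133.8 = 0.1072


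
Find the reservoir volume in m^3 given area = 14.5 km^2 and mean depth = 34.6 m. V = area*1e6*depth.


V = 14.5 * 1e6 * 34.6 = 5.0170e+08 m^3


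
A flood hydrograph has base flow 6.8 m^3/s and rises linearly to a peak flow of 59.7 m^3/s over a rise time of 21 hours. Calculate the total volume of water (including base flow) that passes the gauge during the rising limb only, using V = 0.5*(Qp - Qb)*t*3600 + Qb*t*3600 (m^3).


V = 0.5*(59.7 - 6.8)*21*3600 + 6.8*21*3600 = 2.5137e+06 m^3


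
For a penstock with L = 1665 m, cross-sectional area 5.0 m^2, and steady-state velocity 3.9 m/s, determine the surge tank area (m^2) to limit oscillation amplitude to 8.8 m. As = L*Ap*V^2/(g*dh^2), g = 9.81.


As = 1665 * 5.0 * 3.9^2 / (9.81 * 8.8^2) = 166.6783 m^2


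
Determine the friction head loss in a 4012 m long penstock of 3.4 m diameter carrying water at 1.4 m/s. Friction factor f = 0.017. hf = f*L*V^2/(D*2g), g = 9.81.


hf = 0.017 * 4012 * 1.4^2 / (3.4 * 2 * 9.81) = 2.0040 m


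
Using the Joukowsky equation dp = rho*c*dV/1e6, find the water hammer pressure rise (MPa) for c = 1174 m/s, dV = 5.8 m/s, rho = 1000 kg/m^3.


dp = 1000 * 1174 * 5.8 / 1e6 = 6.8092 MPa


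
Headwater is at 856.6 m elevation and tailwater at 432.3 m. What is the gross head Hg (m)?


Hg = 856.6 - 432.3 = 424.3000 m


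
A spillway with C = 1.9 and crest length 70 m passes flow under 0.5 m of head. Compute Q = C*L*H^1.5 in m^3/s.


Q = 1.9 * 70 * 0.5^1.5 = 47.0226 m^3/s


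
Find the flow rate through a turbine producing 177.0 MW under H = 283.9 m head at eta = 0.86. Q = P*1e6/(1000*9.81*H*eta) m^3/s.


Q = 177.0 * 1e6 / (1000 * 9.81 * 283.9 * 0.86) = 73.8993 m^3/s


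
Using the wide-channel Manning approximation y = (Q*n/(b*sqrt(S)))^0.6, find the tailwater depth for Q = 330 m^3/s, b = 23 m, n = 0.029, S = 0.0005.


y = (330 * 0.029 / (23 * 0.0005^0.5))^0.6 = 5.7786 m


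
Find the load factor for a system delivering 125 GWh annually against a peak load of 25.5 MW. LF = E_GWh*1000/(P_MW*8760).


LF = 125 * 1000 / (25.5 * 8760) = 0.5596


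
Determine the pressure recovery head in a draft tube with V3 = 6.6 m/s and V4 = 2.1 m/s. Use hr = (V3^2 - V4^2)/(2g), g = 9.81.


hr = (6.6^2 - 2.1^2) / (2*9.81) = 1.9954 m


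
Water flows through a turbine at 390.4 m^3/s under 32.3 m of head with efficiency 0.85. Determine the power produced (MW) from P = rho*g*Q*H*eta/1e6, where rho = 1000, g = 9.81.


P = 1000 * 9.81 * 390.4 * 32.3 * 0.85 / 1e6 = 105.1478 MW


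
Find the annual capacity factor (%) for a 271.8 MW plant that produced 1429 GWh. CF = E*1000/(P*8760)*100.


CF = 1429 * 1000 / (271.8 * 8760) * 100 = 60.0176 %


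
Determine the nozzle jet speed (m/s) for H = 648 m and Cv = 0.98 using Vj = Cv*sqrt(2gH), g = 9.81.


Vj = 0.98 * sqrt(2*9.81*648) = 110.5002 m/s


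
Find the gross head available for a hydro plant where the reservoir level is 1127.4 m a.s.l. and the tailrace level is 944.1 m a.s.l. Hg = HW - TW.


Hg = 1127.4 - 944.1 = 183.3000 m


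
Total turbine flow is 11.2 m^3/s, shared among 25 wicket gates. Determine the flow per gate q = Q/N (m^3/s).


q = 11.2 / 25 = 0.4480 m^3/s


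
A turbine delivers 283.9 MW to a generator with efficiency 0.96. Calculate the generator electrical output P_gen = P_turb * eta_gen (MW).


P_gen = 283.9 * 0.96 = 272.5440 MW


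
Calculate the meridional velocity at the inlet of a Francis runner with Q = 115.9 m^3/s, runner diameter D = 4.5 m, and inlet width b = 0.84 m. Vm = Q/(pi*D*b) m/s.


Vm = 115.9 / (pi * 4.5 * 0.84) = 9.7598 m/s


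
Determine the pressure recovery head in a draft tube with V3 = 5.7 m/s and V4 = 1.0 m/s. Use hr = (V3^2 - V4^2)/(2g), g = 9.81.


hr = (5.7^2 - 1.0^2) / (2*9.81) = 1.6050 m


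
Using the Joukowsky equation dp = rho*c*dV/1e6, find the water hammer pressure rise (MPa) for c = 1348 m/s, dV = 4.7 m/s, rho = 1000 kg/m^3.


dp = 1000 * 1348 * 4.7 / 1e6 = 6.3356 MPa


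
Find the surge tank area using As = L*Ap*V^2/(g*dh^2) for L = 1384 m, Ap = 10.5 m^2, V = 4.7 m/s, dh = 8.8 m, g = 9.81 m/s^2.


As = 1384 * 10.5 * 4.7^2 / (9.81 * 8.8^2) = 422.5584 m^2


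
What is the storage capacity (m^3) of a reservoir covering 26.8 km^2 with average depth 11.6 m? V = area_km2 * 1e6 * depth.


V = 26.8 * 1e6 * 11.6 = 3.1088e+08 m^3


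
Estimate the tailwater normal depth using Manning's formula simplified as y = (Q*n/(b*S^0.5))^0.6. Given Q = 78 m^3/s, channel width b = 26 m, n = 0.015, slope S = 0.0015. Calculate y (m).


y = (78 * 0.015 / (26 * 0.0015^0.5))^0.6 = 1.0942 m


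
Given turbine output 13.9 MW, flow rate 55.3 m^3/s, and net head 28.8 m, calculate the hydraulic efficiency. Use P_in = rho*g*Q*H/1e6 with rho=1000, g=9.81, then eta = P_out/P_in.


P_in = 1000 * 9.81 * 55.3 * 28.8 / 1e6 = 15.6238 MW
eta = 13.9 / 15.6238 = 0.8897


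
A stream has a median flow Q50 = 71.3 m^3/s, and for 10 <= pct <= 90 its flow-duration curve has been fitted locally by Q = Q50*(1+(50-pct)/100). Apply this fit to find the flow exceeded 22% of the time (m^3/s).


Q = 71.3 * (1 + (50 - 22)/100) = 91.2640 m^3/s


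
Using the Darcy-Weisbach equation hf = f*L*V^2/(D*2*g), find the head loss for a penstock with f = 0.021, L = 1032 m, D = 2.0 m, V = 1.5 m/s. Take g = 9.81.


hf = 0.021 * 1032 * 1.5^2 / (2.0 * 2 * 9.81) = 1.2427 m


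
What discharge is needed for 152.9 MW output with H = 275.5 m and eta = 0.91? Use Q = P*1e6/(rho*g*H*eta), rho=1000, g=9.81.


Q = 152.9 * 1e6 / (1000 * 9.81 * 275.5 * 0.91) = 62.1692 m^3/s


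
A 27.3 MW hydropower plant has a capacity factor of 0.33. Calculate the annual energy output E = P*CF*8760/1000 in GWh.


E = 27.3 * 0.33 * 8760 / 1000 = 78.9188 GWh


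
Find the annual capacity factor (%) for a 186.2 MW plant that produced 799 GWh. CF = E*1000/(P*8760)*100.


CF = 799 * 1000 / (186.2 * 8760) * 100 = 48.9850 %


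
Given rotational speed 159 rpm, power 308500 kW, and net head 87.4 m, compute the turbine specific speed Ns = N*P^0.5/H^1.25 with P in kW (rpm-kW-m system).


Ns = 159 * 308500^0.5 / 87.4^1.25 = 330.4726


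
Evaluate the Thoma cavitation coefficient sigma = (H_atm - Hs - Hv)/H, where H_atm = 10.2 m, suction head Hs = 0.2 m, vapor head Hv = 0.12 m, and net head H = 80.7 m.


sigma = (10.2 - 0.2 - 0.12) / 80.7 = 0.1224


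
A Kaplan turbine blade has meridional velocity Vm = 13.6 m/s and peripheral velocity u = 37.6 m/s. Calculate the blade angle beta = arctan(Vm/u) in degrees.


beta = arctan(13.6 / 37.6) = 19.8852 degrees


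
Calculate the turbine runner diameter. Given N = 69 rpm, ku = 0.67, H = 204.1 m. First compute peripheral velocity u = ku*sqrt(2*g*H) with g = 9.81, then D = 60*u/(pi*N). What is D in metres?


u = 0.67 * sqrt(2*9.81*204.1) = 42.3980 m/s
D = 60 * 42.3980 / (pi * 69) = 11.7354 m


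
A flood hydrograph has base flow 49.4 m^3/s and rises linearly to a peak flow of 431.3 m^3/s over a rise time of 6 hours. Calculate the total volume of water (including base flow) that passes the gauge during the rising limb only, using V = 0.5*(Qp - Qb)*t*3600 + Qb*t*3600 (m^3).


V = 0.5*(431.3 - 49.4)*6*3600 + 49.4*6*3600 = 5.1916e+06 m^3


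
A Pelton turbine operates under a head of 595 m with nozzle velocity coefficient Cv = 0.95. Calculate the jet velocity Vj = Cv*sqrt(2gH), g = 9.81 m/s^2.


Vj = 0.95 * sqrt(2*9.81*595) = 102.6435 m/s


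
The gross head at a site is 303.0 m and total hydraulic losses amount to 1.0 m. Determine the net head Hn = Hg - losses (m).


Hn = 303.0 - 1.0 = 302.0000 m


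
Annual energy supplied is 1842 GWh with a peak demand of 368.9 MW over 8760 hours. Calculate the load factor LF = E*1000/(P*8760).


LF = 1842 * 1000 / (368.9 * 8760) = 0.5700


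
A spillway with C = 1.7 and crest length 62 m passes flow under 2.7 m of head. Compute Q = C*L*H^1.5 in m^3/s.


Q = 1.7 * 62 * 2.7^1.5 = 467.6127 m^3/s


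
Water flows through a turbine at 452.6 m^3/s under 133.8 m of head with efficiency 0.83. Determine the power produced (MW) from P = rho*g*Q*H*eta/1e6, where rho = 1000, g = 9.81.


P = 1000 * 9.81 * 452.6 * 133.8 * 0.83 / 1e6 = 493.0804 MW


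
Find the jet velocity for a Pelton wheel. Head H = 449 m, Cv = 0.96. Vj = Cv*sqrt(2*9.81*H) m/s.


Vj = 0.96 * sqrt(2*9.81*449) = 90.1040 m/s


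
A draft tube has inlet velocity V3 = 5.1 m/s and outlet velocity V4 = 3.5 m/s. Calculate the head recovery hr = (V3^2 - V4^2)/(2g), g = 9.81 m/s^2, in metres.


hr = (5.1^2 - 3.5^2) / (2*9.81) = 0.7013 m


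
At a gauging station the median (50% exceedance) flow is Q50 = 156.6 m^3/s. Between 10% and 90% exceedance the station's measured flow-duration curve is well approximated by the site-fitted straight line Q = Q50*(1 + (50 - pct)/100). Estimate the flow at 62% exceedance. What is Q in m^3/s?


Q = 156.6 * (1 + (50 - 62)/100) = 137.8080 m^3/s


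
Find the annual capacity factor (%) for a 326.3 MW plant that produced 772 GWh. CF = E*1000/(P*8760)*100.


CF = 772 * 1000 / (326.3 * 8760) * 100 = 27.0082 %


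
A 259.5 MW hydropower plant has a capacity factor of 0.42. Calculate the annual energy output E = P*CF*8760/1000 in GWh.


E = 259.5 * 0.42 * 8760 / 1000 = 954.7524 GWh


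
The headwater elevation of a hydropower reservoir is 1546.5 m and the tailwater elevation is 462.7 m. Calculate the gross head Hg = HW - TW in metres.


Hg = 1546.5 - 462.7 = 1083.8000 m


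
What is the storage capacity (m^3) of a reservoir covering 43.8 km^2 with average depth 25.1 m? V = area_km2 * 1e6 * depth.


V = 43.8 * 1e6 * 25.1 = 1.0994e+09 m^3


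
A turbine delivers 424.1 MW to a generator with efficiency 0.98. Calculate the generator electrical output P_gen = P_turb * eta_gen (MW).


P_gen = 424.1 * 0.98 = 415.6180 MW


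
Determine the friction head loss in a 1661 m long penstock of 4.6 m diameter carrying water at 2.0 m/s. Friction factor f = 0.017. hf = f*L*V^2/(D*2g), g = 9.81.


hf = 0.017 * 1661 * 2.0^2 / (4.6 * 2 * 9.81) = 1.2515 m


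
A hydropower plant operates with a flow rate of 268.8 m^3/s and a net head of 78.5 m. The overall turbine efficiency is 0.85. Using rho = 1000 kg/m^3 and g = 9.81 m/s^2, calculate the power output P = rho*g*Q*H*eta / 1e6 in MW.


P = 1000 * 9.81 * 268.8 * 78.5 * 0.85 / 1e6 = 175.9490 MW


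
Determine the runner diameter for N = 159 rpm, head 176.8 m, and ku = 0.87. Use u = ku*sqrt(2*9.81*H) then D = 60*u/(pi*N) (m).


u = 0.87 * sqrt(2*9.81*176.8) = 51.2401 m/s
D = 60 * 51.2401 / (pi * 159) = 6.1548 m


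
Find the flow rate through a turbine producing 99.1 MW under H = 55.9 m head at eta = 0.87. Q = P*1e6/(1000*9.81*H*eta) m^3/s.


Q = 99.1 * 1e6 / (1000 * 9.81 * 55.9 * 0.87) = 207.7177 m^3/s


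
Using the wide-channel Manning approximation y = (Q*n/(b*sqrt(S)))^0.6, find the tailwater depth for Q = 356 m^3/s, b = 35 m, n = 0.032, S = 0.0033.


y = (356 * 0.032 / (35 * 0.0033^0.5))^0.6 = 2.8312 m


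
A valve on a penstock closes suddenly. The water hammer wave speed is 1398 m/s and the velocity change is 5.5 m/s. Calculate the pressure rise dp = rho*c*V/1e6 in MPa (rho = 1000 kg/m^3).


dp = 1000 * 1398 * 5.5 / 1e6 = 7.6890 MPa


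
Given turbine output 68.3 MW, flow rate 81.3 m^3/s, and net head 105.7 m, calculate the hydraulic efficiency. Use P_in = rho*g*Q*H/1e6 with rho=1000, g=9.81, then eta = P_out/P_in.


P_in = 1000 * 9.81 * 81.3 * 105.7 / 1e6 = 84.3014 MW
eta = 68.3 / 84.3014 = 0.8102


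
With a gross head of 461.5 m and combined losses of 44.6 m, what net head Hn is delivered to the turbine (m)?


Hn = 461.5 - 44.6 = 416.9000 m


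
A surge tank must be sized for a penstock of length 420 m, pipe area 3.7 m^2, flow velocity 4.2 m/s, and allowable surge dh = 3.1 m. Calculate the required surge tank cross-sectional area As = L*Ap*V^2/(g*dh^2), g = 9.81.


As = 420 * 3.7 * 4.2^2 / (9.81 * 3.1^2) = 290.7751 m^2


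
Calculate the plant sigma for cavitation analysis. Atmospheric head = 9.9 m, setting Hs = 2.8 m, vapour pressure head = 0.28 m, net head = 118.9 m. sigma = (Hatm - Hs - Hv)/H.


sigma = (9.9 - 2.8 - 0.28) / 118.9 = 0.0574


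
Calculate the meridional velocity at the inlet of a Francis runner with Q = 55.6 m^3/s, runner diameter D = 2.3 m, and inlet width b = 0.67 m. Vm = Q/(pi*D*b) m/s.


Vm = 55.6 / (pi * 2.3 * 0.67) = 11.4848 m/s


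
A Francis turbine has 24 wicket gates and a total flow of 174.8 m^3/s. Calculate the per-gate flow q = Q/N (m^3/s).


q = 174.8 / 24 = 7.2833 m^3/s


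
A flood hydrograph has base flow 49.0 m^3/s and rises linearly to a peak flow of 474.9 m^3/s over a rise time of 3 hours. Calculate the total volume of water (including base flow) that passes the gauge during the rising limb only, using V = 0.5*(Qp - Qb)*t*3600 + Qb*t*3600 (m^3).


V = 0.5*(474.9 - 49.0)*3*3600 + 49.0*3*3600 = 2.8291e+06 m^3


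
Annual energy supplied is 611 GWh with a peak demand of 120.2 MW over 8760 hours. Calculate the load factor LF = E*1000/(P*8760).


LF = 611 * 1000 / (120.2 * 8760) = 0.5803


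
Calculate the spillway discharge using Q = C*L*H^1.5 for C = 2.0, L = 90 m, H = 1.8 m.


Q = 2.0 * 90 * 1.8^1.5 = 434.6916 m^3/s


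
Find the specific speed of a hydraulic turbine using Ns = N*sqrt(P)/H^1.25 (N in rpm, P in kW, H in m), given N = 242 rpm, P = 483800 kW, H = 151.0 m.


Ns = 242 * 483800^0.5 / 151.0^1.25 = 318.0000


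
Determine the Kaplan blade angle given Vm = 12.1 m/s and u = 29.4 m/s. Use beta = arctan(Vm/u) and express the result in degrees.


beta = arctan(12.1 / 29.4) = 22.3703 degrees


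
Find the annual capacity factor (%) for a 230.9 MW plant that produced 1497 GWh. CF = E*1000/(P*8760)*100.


CF = 1497 * 1000 / (230.9 * 8760) * 100 = 74.0106 %


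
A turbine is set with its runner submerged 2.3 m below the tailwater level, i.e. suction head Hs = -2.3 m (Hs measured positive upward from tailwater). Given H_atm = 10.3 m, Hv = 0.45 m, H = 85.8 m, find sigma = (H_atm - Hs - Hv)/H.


sigma = (10.3 - (-2.3) - 0.45) / 85.8 = 0.1416


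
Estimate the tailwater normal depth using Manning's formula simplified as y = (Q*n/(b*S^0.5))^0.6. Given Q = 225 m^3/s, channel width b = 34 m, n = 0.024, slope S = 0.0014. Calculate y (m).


y = (225 * 0.024 / (34 * 0.0014^0.5))^0.6 = 2.3807 m


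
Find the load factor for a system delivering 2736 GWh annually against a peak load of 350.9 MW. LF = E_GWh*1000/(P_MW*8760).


LF = 2736 * 1000 / (350.9 * 8760) = 0.8901


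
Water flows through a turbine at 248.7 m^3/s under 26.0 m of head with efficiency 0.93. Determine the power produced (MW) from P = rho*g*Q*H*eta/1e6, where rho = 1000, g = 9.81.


P = 1000 * 9.81 * 248.7 * 26.0 * 0.93 / 1e6 = 58.9931 MW


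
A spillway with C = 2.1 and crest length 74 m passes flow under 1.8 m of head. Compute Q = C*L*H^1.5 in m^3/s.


Q = 2.1 * 74 * 1.8^1.5 = 375.2838 m^3/s


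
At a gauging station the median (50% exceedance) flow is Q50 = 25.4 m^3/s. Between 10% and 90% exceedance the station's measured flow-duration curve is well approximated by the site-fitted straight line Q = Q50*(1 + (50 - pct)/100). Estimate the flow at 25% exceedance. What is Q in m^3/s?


Q = 25.4 * (1 + (50 - 25)/100) = 31.7500 m^3/s


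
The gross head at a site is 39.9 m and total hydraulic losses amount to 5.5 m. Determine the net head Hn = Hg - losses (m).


Hn = 39.9 - 5.5 = 34.4000 m


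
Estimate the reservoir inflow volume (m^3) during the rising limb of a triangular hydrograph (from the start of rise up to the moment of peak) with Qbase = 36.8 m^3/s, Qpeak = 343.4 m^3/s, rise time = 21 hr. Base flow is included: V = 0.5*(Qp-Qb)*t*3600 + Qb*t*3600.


V = 0.5*(343.4 - 36.8)*21*3600 + 36.8*21*3600 = 1.4372e+07 m^3


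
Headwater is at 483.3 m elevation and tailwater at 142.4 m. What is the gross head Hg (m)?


Hg = 483.3 - 142.4 = 340.9000 m


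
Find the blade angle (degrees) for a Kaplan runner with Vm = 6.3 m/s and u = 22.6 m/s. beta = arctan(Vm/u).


beta = arctan(6.3 / 22.6) = 15.5764 degrees


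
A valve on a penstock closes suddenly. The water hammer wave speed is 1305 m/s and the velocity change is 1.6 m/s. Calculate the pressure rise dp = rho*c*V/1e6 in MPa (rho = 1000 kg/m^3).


dp = 1000 * 1305 * 1.6 / 1e6 = 2.0880 MPa


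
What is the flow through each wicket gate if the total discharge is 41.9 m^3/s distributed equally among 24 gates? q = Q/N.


q = 41.9 / 24 = 1.7458 m^3/s


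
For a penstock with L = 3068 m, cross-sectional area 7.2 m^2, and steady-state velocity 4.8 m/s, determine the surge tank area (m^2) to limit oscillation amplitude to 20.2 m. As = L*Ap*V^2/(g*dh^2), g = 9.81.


As = 3068 * 7.2 * 4.8^2 / (9.81 * 20.2^2) = 127.1448 m^2


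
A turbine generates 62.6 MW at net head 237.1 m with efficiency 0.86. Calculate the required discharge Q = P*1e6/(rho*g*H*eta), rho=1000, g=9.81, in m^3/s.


Q = 62.6 * 1e6 / (1000 * 9.81 * 237.1 * 0.86) = 31.2950 m^3/s


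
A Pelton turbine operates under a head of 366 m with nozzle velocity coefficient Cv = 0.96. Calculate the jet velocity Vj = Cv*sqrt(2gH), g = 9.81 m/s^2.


Vj = 0.96 * sqrt(2*9.81*366) = 81.3507 m/s


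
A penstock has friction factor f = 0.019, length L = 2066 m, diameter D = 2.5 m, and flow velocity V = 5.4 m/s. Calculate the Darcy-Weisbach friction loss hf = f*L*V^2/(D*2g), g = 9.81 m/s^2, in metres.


hf = 0.019 * 2066 * 5.4^2 / (2.5 * 2 * 9.81) = 23.3363 m


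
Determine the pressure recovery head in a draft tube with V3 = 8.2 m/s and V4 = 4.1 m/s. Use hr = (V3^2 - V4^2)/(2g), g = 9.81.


hr = (8.2^2 - 4.1^2) / (2*9.81) = 2.5703 m


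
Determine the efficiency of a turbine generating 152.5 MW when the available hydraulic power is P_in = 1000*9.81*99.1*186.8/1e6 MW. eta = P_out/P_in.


P_in = 1000 * 9.81 * 99.1 * 186.8 / 1e6 = 181.6015 MW
eta = 152.5 / 181.6015 = 0.8398


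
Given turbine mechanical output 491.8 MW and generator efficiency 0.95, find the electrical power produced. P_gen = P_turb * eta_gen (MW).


P_gen = 491.8 * 0.95 = 467.2100 MW


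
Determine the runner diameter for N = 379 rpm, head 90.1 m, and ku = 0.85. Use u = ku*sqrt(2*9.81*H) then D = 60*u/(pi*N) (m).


u = 0.85 * sqrt(2*9.81*90.1) = 35.7380 m/s
D = 60 * 35.7380 / (pi * 379) = 1.8009 m


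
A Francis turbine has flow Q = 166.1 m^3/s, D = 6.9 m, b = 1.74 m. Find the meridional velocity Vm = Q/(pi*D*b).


Vm = 166.1 / (pi * 6.9 * 1.74) = 4.4037 m/s


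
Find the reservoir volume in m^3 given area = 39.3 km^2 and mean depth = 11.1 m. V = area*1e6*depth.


V = 39.3 * 1e6 * 11.1 = 4.3623e+08 m^3


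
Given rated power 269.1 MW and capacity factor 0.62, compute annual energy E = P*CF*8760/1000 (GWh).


E = 269.1 * 0.62 * 8760 / 1000 = 1461.5359 GWh


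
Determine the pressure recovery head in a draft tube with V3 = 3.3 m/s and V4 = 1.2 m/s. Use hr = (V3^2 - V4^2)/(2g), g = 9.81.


hr = (3.3^2 - 1.2^2) / (2*9.81) = 0.4817 m


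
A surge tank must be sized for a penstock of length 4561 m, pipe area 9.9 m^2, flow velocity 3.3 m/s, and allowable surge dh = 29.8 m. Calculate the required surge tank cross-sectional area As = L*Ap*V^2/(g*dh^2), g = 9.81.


As = 4561 * 9.9 * 3.3^2 / (9.81 * 29.8^2) = 56.4445 m^2


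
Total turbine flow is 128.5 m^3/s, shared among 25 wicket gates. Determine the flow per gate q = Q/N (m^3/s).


q = 128.5 / 25 = 5.1400 m^3/s


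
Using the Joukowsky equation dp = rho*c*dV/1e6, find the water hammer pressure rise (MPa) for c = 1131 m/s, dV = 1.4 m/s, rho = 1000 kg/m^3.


dp = 1000 * 1131 * 1.4 / 1e6 = 1.5834 MPa


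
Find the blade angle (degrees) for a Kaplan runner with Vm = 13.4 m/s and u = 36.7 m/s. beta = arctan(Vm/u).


beta = arctan(13.4 / 36.7) = 20.0583 degrees


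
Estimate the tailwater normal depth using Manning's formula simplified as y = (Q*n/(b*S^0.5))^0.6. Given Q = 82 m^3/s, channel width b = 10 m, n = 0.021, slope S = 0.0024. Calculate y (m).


y = (82 * 0.021 / (10 * 0.0024^0.5))^0.6 = 2.1260 m


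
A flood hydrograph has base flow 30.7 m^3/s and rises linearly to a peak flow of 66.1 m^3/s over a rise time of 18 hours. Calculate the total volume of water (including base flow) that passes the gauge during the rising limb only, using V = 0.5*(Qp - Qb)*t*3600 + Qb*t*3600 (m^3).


V = 0.5*(66.1 - 30.7)*18*3600 + 30.7*18*3600 = 3.1363e+06 m^3


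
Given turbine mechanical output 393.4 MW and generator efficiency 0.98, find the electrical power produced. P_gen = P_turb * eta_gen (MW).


P_gen = 393.4 * 0.98 = 385.5320 MW


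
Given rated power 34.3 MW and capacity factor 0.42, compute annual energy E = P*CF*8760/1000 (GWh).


E = 34.3 * 0.42 * 8760 / 1000 = 126.1966 GWh


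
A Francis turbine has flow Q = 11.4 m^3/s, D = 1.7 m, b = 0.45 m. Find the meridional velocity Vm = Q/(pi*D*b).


Vm = 11.4 / (pi * 1.7 * 0.45) = 4.7434 m/s


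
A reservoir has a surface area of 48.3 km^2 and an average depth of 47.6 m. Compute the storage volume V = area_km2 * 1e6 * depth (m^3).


V = 48.3 * 1e6 * 47.6 = 2.2991e+09 m^3


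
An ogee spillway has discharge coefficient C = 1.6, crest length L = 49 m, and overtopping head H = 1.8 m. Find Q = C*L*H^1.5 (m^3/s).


Q = 1.6 * 49 * 1.8^1.5 = 189.3323 m^3/s


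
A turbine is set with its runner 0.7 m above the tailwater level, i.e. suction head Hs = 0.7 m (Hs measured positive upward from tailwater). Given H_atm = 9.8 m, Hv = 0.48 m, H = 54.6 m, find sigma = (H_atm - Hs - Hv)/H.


sigma = (9.8 - 0.7 - 0.48) / 54.6 = 0.1579


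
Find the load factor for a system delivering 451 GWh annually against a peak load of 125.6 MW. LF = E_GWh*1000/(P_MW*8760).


LF = 451 * 1000 / (125.6 * 8760) = 0.4099


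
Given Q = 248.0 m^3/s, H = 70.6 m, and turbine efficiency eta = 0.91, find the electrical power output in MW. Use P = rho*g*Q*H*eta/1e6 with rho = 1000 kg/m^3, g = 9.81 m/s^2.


P = 1000 * 9.81 * 248.0 * 70.6 * 0.91 / 1e6 = 156.3028 MW


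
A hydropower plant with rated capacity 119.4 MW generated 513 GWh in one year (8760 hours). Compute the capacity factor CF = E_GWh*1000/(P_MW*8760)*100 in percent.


CF = 513 * 1000 / (119.4 * 8760) * 100 = 49.0466 %


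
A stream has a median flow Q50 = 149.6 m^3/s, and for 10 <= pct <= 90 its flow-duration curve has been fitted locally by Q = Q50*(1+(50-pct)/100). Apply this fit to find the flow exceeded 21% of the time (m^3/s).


Q = 149.6 * (1 + (50 - 21)/100) = 192.9840 m^3/s


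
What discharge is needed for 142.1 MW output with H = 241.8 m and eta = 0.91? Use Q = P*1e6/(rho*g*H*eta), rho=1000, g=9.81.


Q = 142.1 * 1e6 / (1000 * 9.81 * 241.8 * 0.91) = 65.8305 m^3/s


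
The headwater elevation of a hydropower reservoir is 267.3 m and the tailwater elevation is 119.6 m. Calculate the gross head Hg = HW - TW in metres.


Hg = 267.3 - 119.6 = 147.7000 m


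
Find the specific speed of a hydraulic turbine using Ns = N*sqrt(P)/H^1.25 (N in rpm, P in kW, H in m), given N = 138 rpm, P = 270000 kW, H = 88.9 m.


Ns = 138 * 270000^0.5 / 88.9^1.25 = 262.6841


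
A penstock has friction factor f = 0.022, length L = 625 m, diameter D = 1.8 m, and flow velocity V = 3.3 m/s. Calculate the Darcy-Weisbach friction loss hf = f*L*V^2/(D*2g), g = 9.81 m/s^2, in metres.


hf = 0.022 * 625 * 3.3^2 / (1.8 * 2 * 9.81) = 4.2399 m


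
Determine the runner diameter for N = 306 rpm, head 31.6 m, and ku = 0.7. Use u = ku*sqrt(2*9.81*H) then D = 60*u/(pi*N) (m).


u = 0.7 * sqrt(2*9.81*31.6) = 17.4297 m/s
D = 60 * 17.4297 / (pi * 306) = 1.0879 m


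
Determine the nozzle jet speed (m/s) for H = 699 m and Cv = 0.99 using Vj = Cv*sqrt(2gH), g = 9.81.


Vj = 0.99 * sqrt(2*9.81*699) = 115.9373 m/s


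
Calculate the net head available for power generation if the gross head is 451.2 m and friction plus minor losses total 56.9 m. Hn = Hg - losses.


Hn = 451.2 - 56.9 = 394.3000 m


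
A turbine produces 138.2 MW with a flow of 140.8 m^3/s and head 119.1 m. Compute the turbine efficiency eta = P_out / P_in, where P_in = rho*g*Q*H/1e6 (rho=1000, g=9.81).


P_in = 1000 * 9.81 * 140.8 * 119.1 / 1e6 = 164.5066 MW
eta = 138.2 / 164.5066 = 0.8401


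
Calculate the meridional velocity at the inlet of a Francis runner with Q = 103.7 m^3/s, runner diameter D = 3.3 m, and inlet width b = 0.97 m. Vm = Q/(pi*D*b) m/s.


Vm = 103.7 / (pi * 3.3 * 0.97) = 10.3120 m/s


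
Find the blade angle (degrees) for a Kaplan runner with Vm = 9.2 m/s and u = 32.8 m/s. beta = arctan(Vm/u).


beta = arctan(9.2 / 32.8) = 15.6682 degrees


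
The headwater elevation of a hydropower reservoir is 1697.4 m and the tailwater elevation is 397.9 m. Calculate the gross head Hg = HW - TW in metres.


Hg = 1697.4 - 397.9 = 1299.5000 m


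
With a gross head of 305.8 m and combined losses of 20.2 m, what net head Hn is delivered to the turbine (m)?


Hn = 305.8 - 20.2 = 285.6000 m


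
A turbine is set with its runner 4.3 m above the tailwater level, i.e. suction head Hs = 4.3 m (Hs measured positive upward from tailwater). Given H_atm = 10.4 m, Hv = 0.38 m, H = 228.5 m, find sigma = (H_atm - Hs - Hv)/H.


sigma = (10.4 - 4.3 - 0.38) / 228.5 = 0.0250


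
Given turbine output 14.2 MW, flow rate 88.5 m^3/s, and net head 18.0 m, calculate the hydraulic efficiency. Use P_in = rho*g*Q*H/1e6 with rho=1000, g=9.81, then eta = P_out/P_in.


P_in = 1000 * 9.81 * 88.5 * 18.0 / 1e6 = 15.6273 MW
eta = 14.2 / 15.6273 = 0.9087


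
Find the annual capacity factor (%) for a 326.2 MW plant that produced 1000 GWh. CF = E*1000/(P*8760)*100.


CF = 1000 * 1000 / (326.2 * 8760) * 100 = 34.9955 %


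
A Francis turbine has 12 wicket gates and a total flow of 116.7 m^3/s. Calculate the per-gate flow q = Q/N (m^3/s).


q = 116.7 / 12 = 9.7250 m^3/s


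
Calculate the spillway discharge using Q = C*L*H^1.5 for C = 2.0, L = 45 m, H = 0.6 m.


Q = 2.0 * 45 * 0.6^1.5 = 41.8282 m^3/s


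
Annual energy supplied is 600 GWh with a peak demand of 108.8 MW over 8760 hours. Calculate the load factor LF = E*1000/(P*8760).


LF = 600 * 1000 / (108.8 * 8760) = 0.6295


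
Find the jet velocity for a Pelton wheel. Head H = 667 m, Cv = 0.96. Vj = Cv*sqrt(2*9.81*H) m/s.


Vj = 0.96 * sqrt(2*9.81*667) = 109.8206 m/s


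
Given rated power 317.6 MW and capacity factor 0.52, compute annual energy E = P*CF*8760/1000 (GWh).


E = 317.6 * 0.52 * 8760 / 1000 = 1446.7315 GWh


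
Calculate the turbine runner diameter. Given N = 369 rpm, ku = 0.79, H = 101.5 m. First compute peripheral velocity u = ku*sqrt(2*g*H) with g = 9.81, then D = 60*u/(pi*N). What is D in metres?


u = 0.79 * sqrt(2*9.81*101.5) = 35.2541 m/s
D = 60 * 35.2541 / (pi * 369) = 1.8247 m


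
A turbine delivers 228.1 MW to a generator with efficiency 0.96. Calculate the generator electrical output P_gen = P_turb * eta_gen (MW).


P_gen = 228.1 * 0.96 = 218.9760 MW


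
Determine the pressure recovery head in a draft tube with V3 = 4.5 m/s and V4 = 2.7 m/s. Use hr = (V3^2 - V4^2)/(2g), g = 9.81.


hr = (4.5^2 - 2.7^2) / (2*9.81) = 0.6606 m


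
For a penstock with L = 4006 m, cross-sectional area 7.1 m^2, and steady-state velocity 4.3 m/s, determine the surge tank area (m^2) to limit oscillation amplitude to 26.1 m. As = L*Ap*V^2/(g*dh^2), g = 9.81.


As = 4006 * 7.1 * 4.3^2 / (9.81 * 26.1^2) = 78.6966 m^2


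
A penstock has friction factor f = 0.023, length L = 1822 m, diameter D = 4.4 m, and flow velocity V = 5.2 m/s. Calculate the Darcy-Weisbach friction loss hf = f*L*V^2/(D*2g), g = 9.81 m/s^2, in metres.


hf = 0.023 * 1822 * 5.2^2 / (4.4 * 2 * 9.81) = 13.1260 m


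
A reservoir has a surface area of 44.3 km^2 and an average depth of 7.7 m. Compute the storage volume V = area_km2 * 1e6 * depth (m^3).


V = 44.3 * 1e6 * 7.7 = 3.4111e+08 m^3


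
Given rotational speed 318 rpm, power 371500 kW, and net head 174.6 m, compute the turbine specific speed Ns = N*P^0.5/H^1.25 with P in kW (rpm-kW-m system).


Ns = 318 * 371500^0.5 / 174.6^1.25 = 305.3875


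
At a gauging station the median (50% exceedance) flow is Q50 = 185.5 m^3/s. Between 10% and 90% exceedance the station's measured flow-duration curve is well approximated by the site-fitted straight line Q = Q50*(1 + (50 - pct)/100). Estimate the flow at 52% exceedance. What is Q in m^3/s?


Q = 185.5 * (1 + (50 - 52)/100) = 181.7900 m^3/s


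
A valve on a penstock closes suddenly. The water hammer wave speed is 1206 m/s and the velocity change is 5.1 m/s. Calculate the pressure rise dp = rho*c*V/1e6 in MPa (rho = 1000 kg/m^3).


dp = 1000 * 1206 * 5.1 / 1e6 = 6.1506 MPa


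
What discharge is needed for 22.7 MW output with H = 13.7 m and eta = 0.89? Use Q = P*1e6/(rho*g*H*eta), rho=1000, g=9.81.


Q = 22.7 * 1e6 / (1000 * 9.81 * 13.7 * 0.89) = 189.7782 m^3/s


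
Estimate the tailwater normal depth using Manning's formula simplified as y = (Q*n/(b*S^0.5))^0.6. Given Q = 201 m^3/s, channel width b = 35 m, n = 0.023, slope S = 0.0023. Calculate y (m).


y = (201 * 0.023 / (35 * 0.0023^0.5))^0.6 = 1.8365 m


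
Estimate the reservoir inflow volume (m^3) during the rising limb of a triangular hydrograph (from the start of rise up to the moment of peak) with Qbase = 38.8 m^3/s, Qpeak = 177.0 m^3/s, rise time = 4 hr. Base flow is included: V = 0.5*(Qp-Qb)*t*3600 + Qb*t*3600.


V = 0.5*(177.0 - 38.8)*4*3600 + 38.8*4*3600 = 1.5538e+06 m^3


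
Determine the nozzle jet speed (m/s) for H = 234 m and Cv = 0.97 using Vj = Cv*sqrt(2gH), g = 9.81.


Vj = 0.97 * sqrt(2*9.81*234) = 65.7248 m/s


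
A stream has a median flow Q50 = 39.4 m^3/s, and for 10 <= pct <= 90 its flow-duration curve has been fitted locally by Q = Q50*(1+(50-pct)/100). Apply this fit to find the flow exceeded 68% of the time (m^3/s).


Q = 39.4 * (1 + (50 - 68)/100) = 32.3080 m^3/s


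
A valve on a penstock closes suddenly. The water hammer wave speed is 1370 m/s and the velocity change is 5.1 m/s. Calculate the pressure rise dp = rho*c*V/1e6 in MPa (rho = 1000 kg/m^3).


dp = 1000 * 1370 * 5.1 / 1e6 = 6.9870 MPa


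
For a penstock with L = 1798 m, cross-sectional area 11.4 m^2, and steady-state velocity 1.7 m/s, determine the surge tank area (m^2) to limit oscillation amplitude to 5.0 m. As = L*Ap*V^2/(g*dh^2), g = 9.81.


As = 1798 * 11.4 * 1.7^2 / (9.81 * 5.0^2) = 241.5368 m^2


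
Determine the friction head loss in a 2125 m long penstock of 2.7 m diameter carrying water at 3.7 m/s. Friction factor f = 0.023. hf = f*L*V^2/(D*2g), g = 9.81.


hf = 0.023 * 2125 * 3.7^2 / (2.7 * 2 * 9.81) = 12.6307 m


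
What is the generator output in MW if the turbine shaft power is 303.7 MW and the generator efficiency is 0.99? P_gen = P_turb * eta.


P_gen = 303.7 * 0.99 = 300.6630 MW
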